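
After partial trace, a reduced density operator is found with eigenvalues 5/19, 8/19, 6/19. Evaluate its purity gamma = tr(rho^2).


tr(rho^2) = sum of eigenvalues squared
= (5/19)^2 + (8/19)^2 + (6/19)^2
= (25 + 64 + 36) / 361
= 125/361
= 0.3463

0.3463


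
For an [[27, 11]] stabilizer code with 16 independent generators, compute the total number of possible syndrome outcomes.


Each stabilizer generator gives a binary (+1 or -1) measurement outcome.
With 16 independent generators:
Total syndromes = 2^16
= 65536

65536


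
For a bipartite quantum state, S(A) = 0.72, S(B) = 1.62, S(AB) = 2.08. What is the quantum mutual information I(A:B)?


I(A:B) = S(A) + S(B) - S(AB)
= 0.72 + 1.62 - 2.08
= 0.2600

0.2600


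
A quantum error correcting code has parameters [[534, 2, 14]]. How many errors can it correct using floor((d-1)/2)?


Code parameters: [[534, 2, 14]], distance d = 14.
Number of correctable errors = floor((d-1)/2)
= floor((14 - 1)/2)
= floor(13/2)
= 6

6


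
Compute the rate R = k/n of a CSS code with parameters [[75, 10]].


Code rate R = k/n
= 10/75
= 0.1333

0.1333


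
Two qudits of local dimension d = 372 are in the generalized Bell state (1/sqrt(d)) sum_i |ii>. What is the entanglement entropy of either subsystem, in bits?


For a maximally entangled state in d x d:
S = log2(d) = log2(372)
= 8.5392

8.5392


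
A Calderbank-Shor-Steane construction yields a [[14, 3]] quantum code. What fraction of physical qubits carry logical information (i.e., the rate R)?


Code rate R = k/n
= 3/14
= 0.2143

0.2143


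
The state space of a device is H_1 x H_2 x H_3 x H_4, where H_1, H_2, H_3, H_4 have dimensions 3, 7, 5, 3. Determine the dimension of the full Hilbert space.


dim(H_1 x H_2 x H_3 x H_4) = 3 * 7 * 5 * 3
= 21 * 5 * 3
= 105 * 3
= 315

315


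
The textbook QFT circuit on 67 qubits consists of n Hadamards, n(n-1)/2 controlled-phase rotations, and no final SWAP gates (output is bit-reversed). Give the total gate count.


Hadamard gates: 67
Controlled rotations: n*(n-1)/2 = 67*66/2 = 2211
SWAP gates: 0 (omitted)
Total = 67 + 2211
= 2278

2278


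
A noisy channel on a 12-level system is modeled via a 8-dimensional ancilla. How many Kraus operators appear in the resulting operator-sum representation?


Tracing out the environment in an orthonormal basis {|i>_E} gives Kraus operators K_i = <i|_E U |0>_E.
Number of Kraus operators = dim(H_env) = d_env
= 8

8


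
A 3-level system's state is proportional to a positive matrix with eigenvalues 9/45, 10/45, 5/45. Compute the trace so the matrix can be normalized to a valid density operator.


tr(M) = sum of eigenvalues
= 9/45 + 10/45 + 5/45
= 24/45
= 0.5333

0.5333


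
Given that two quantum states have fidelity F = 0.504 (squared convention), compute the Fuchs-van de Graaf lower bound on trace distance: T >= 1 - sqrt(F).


Fuchs-van de Graaf (squared-fidelity convention): 1 - sqrt(F) <= T <= sqrt(1 - F).
Lower bound: T >= 1 - sqrt(F)
sqrt(F) = sqrt(0.504) = 0.7099
T >= 1 - 0.7099
T >= 0.2901

0.2901


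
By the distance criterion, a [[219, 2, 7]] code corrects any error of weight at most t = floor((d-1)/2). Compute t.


Code parameters: [[219, 2, 7]], distance d = 7.
Number of correctable errors = floor((d-1)/2)
= floor((7 - 1)/2)
= floor(6/2)
= 3

3


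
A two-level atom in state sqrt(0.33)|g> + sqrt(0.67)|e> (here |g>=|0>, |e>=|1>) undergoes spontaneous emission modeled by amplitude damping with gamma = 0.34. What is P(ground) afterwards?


For amplitude damping with parameter gamma on state sqrt(a)|0> + sqrt(b)|1>:
alpha^2 = 0.33, beta^2 = 0.67
P(|0>) = alpha^2 + gamma * beta^2
= 0.33 + 0.34 * 0.67
= 0.33 + 0.2278
= 0.5578

0.5578


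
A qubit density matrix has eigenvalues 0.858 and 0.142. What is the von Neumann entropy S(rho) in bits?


S = -p*log2(p) - (1-p)*log2(1-p)
p = 0.8580, 1-p = 0.1420
= -0.8580 * log2(0.8580) - 0.1420 * log2(0.1420)
= -(-0.1896) - (-0.3999)
= 0.5895

0.5895


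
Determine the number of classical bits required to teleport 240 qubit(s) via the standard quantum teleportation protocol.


Quantum teleportation requires 2 classical bits per qubit teleported.
240 qubit(s) -> 2 * 240 = 480 classical bits

480


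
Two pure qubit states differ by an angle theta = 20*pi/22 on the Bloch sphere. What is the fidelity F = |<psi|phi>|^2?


For states separated by angle theta on Bloch sphere:
F = cos^2(theta/2)
theta = 20*pi/22 = 2.8560
theta/2 = 1.4280
cos(theta/2) = 0.1423
F = 0.0203

0.0203


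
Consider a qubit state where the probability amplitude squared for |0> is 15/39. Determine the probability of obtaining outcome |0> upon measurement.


|alpha|^2 = 15/39 = 0.3846
|beta|^2 = 1 - 15/39 = 24/39 = 0.6154
P(|0>) = |alpha|^2 = 0.3846

0.3846


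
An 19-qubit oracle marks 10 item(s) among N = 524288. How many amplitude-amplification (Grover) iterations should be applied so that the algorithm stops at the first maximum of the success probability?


After j Grover iterations the success probability is P(j) = sin^2((2j+1)*theta), where sin(theta) = sqrt(k/N).
N = 2^19 = 524288, k = 10
sin(theta) = sqrt(k/N) = 0.004367320269
theta = arcsin(sqrt(k/N)) = 0.004367334152 rad
P(j) reaches its first maximum when (2j+1)*theta is as close as possible to pi/2, i.e. j = round(pi/(4*theta) - 1/2).
pi/(4*theta) - 1/2 = 179.3347
(For comparison, the common estimate pi/4 * sqrt(N/k) = 179.8353; the exact maximiser is used here.)
Optimal iterations = 179

179


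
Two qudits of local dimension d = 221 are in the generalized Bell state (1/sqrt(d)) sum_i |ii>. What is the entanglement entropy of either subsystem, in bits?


For a maximally entangled state in d x d:
S = log2(d) = log2(221)
= 7.7879

7.7879


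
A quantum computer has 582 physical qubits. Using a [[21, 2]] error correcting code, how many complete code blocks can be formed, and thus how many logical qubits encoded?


Each code block uses 21 physical qubits for 2 logical qubit(s).
Number of complete blocks = floor(582 / 21) = 27
Logical qubits = 27 * 2
= 54

54


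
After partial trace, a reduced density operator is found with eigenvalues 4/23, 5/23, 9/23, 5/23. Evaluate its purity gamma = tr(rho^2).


tr(rho^2) = sum of eigenvalues squared
= (4/23)^2 + (5/23)^2 + (9/23)^2 + (5/23)^2
= (16 + 25 + 81 + 25) / 529
= 147/529
= 0.2779

0.2779


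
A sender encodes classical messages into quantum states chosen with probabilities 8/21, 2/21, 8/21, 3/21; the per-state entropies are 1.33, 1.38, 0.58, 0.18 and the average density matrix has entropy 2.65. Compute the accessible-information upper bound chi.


chi = S(rho) - sum_i p_i * S(rho_i)
Weighted entropy = 8/21 * 1.33 + 2/21 * 1.38 + 8/21 * 0.58 + 3/21 * 0.18
= 0.8848
chi = 2.65 - 0.8848
= 1.7652

1.7652


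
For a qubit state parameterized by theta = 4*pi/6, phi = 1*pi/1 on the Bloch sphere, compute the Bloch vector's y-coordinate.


theta = 2.0944, phi = 3.1416
r_y = sin(theta)*sin(phi) = 0.8660 * 0.0000
r_y = 0.0000

0.0000


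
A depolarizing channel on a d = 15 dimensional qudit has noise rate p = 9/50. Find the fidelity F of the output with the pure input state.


F = (1-p) + p/d
= (1 - 0.1800) + 0.1800/15
= 0.8200 + 0.0120
= 0.8320

0.8320


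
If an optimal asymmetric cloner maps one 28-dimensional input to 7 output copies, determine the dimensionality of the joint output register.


Output space = H^(tensor 7) where dim(H) = 28
dim = 28^7
= 784 (after 2 factors)
= 21952 (after 3 factors)
= 614656 (after 4 factors)
= 17210368 (after 5 factors)
= 481890304 (after 6 factors)
= 13492928512 (after 7 factors)
= 13492928512

13492928512


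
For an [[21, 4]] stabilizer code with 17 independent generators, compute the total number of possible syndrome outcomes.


Each stabilizer generator gives a binary (+1 or -1) measurement outcome.
With 17 independent generators:
Total syndromes = 2^17
= 131072

131072


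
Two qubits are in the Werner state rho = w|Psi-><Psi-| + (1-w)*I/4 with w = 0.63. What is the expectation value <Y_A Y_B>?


|Psi-> = (|01> - |10>)/sqrt(2)
For the pure Bell state, <Y_A Y_B> = -1 (Bell-state Pauli correlator).
The maximally-mixed part I/4 has tr(I/4 * P tensor P) = 0 for any traceless Pauli P.
So <Y_A Y_B>_rho = w * (-1) + (1 - w) * 0
= 0.63 * (-1)
= -0.6300

-0.6300


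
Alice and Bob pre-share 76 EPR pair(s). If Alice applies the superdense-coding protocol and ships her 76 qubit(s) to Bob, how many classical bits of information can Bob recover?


Superdense coding allows 2 classical bits per shared entangled pair.
76 pair(s) -> 2 * 76 = 152 classical bits

152


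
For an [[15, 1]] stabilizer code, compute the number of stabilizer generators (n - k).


For an [[n,k]] stabilizer code:
Number of stabilizer generators = n - k
= 15 - 1
= 14

14


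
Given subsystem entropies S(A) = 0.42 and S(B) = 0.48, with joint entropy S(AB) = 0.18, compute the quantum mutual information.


I(A:B) = S(A) + S(B) - S(AB)
= 0.42 + 0.48 - 0.18
= 0.7200

0.7200


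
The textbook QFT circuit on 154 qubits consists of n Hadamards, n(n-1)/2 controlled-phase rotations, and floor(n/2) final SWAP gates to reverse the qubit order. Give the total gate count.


Hadamard gates: 154
Controlled rotations: n*(n-1)/2 = 154*153/2 = 11781
SWAP gates: floor(n/2) = floor(154/2) = 77
Total = 154 + 11781 + 77
= 12012

12012


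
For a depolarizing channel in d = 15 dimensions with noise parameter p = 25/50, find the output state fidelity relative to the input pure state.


F = (1-p) + p/d
= (1 - 0.5000) + 0.5000/15
= 0.5000 + 0.0333
= 0.5333

0.5333


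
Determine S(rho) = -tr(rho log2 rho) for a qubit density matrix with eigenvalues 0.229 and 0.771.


S = -p*log2(p) - (1-p)*log2(1-p)
p = 0.2290, 1-p = 0.7710
= -0.2290 * log2(0.2290) - 0.7710 * log2(0.7710)
= -(-0.4870) - (-0.2893)
= 0.7763

0.7763


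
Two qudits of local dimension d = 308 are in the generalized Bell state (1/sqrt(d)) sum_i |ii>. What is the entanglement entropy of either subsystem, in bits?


For a maximally entangled state in d x d:
S = log2(d) = log2(308)
= 8.2668

8.2668


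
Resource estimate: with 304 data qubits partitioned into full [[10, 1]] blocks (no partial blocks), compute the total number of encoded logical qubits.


Each code block uses 10 physical qubits for 1 logical qubit(s).
Number of complete blocks = floor(304 / 10) = 30
Logical qubits = 30 * 1
= 30

30


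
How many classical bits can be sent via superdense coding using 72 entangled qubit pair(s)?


Superdense coding allows 2 classical bits per shared entangled pair.
72 pair(s) -> 2 * 72 = 144 classical bits

144


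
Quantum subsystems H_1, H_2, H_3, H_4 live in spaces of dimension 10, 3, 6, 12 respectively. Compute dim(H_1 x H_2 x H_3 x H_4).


dim(H_1 x H_2 x H_3 x H_4) = 10 * 3 * 6 * 12
= 30 * 6 * 12
= 180 * 12
= 2160

2160


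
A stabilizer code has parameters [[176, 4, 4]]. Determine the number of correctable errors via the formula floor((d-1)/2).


Code parameters: [[176, 4, 4]], distance d = 4.
Number of correctable errors = floor((d-1)/2)
= floor((4 - 1)/2)
= floor(3/2)
= 1

1


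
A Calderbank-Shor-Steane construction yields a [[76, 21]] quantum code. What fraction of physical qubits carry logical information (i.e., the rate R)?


Code rate R = k/n
= 21/76
= 0.2763

0.2763


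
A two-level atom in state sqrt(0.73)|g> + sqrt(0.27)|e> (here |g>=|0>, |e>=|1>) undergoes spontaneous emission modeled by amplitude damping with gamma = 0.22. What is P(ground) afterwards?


For amplitude damping with parameter gamma on state sqrt(a)|0> + sqrt(b)|1>:
alpha^2 = 0.73, beta^2 = 0.27
P(|0>) = alpha^2 + gamma * beta^2
= 0.73 + 0.22 * 0.27
= 0.73 + 0.0594
= 0.7894

0.7894


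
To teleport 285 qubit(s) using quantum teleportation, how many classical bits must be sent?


Quantum teleportation requires 2 classical bits per qubit teleported.
285 qubit(s) -> 2 * 285 = 570 classical bits

570


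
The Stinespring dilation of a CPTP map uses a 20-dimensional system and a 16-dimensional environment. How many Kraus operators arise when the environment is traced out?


Tracing out the environment in an orthonormal basis {|i>_E} gives Kraus operators K_i = <i|_E U |0>_E.
Number of Kraus operators = dim(H_env) = d_env
= 16

16


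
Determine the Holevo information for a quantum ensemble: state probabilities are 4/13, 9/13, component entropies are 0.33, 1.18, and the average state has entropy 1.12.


chi = S(rho) - sum_i p_i * S(rho_i)
Weighted entropy = 4/13 * 0.33 + 9/13 * 1.18
= 0.9185
chi = 1.12 - 0.9185
= 0.2015

0.2015


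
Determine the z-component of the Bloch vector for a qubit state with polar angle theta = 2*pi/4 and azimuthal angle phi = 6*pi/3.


theta = 1.5708, phi = 6.2832
r_z = cos(theta) = 0.0000

0.0000


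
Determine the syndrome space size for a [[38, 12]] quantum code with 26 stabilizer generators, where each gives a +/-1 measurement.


Each stabilizer generator gives a binary (+1 or -1) measurement outcome.
With 26 independent generators:
Total syndromes = 2^26
= 67108864

67108864


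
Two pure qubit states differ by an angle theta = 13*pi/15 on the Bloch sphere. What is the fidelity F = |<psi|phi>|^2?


For states separated by angle theta on Bloch sphere:
F = cos^2(theta/2)
theta = 13*pi/15 = 2.7227
theta/2 = 1.3614
cos(theta/2) = 0.2079
F = 0.0432

0.0432


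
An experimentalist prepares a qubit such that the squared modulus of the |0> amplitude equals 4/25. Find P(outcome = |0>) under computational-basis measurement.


|alpha|^2 = 4/25 = 0.1600
|beta|^2 = 1 - 4/25 = 21/25 = 0.8400
P(|0>) = |alpha|^2 = 0.1600

0.1600


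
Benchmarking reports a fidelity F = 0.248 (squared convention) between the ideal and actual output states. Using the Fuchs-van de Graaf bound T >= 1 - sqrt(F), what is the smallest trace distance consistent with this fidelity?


Fuchs-van de Graaf (squared-fidelity convention): 1 - sqrt(F) <= T <= sqrt(1 - F).
Lower bound: T >= 1 - sqrt(F)
sqrt(F) = sqrt(0.248) = 0.4980
T >= 1 - 0.4980
T >= 0.5020

0.5020


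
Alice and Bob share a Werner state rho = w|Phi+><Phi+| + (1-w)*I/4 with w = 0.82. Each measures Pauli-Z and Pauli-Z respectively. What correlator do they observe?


|Phi+> = (|00> + |11>)/sqrt(2)
For the pure Bell state, <Z_A Z_B> = +1 (Bell-state Pauli correlator).
The maximally-mixed part I/4 has tr(I/4 * P tensor P) = 0 for any traceless Pauli P.
So <Z_A Z_B>_rho = w * (+1) + (1 - w) * 0
= 0.82 * (+1)
= 0.8200

0.8200


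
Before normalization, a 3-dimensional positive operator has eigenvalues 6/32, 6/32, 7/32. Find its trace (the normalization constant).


tr(M) = sum of eigenvalues
= 6/32 + 6/32 + 7/32
= 19/32
= 0.5938

0.5938


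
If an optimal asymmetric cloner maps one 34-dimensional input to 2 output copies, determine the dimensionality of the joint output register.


Output space = H^(tensor 2) where dim(H) = 34
dim = 34^2
= 1156

1156


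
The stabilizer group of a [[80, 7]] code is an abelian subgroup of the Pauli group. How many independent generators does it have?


For an [[n,k]] stabilizer code:
Number of stabilizer generators = n - k
= 80 - 7
= 73

73


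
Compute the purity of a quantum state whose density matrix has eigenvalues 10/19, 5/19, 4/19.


tr(rho^2) = sum of eigenvalues squared
= (10/19)^2 + (5/19)^2 + (4/19)^2
= (100 + 25 + 16) / 361
= 141/361
= 0.3906

0.3906


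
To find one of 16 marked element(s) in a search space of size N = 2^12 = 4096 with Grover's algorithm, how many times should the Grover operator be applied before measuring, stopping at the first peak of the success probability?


After j Grover iterations the success probability is P(j) = sin^2((2j+1)*theta), where sin(theta) = sqrt(k/N).
N = 2^12 = 4096, k = 16
sin(theta) = sqrt(k/N) = 0.0625
theta = arcsin(sqrt(k/N)) = 0.0625407618 rad
P(j) reaches its first maximum when (2j+1)*theta is as close as possible to pi/2, i.e. j = round(pi/(4*theta) - 1/2).
pi/(4*theta) - 1/2 = 12.0582
(For comparison, the common estimate pi/4 * sqrt(N/k) = 12.5664; the exact maximiser is used here.)
Optimal iterations = 12

12


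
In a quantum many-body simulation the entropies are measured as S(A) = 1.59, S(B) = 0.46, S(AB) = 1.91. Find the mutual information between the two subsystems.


I(A:B) = S(A) + S(B) - S(AB)
= 1.59 + 0.46 - 1.91
= 0.1400

0.1400


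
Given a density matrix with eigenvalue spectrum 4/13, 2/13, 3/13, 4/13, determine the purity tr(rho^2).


tr(rho^2) = sum of eigenvalues squared
= (4/13)^2 + (2/13)^2 + (3/13)^2 + (4/13)^2
= (16 + 4 + 9 + 16) / 169
= 45/169
= 0.2663

0.2663


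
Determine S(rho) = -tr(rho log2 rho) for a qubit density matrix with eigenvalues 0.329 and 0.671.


S = -p*log2(p) - (1-p)*log2(1-p)
p = 0.3290, 1-p = 0.6710
= -0.3290 * log2(0.3290) - 0.6710 * log2(0.6710)
= -(-0.5277) - (-0.3862)
= 0.9139

0.9139


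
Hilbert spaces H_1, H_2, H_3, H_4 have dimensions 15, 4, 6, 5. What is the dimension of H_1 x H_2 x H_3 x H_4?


dim(H_1 x H_2 x H_3 x H_4) = 15 * 4 * 6 * 5
= 60 * 6 * 5
= 360 * 5
= 1800

1800


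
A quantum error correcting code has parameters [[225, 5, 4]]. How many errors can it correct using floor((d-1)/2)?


Code parameters: [[225, 5, 4]], distance d = 4.
Number of correctable errors = floor((d-1)/2)
= floor((4 - 1)/2)
= floor(3/2)
= 1

1


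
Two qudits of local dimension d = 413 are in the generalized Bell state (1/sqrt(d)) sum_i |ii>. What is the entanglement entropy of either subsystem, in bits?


For a maximally entangled state in d x d:
S = log2(d) = log2(413)
= 8.6900

8.6900


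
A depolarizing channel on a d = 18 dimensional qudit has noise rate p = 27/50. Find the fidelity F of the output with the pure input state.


F = (1-p) + p/d
= (1 - 0.5400) + 0.5400/18
= 0.4600 + 0.0300
= 0.4900

0.4900


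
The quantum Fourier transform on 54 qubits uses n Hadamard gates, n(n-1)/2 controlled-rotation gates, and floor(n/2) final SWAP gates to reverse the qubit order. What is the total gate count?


Hadamard gates: 54
Controlled rotations: n*(n-1)/2 = 54*53/2 = 1431
SWAP gates: floor(n/2) = floor(54/2) = 27
Total = 54 + 1431 + 27
= 1512

1512


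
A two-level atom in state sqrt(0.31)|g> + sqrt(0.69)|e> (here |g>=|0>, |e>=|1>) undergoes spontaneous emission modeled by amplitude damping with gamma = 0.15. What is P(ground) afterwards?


For amplitude damping with parameter gamma on state sqrt(a)|0> + sqrt(b)|1>:
alpha^2 = 0.31, beta^2 = 0.69
P(|0>) = alpha^2 + gamma * beta^2
= 0.31 + 0.15 * 0.69
= 0.31 + 0.1035
= 0.4135

0.4135


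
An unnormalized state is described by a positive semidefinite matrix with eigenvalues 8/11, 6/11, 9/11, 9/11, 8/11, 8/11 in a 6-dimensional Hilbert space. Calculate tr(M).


tr(M) = sum of eigenvalues
= 8/11 + 6/11 + 9/11 + 9/11 + 8/11 + 8/11
= 48/11
= 4.3636

4.3636


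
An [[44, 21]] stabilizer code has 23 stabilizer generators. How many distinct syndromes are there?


Each stabilizer generator gives a binary (+1 or -1) measurement outcome.
With 23 independent generators:
Total syndromes = 2^23
= 8388608

8388608


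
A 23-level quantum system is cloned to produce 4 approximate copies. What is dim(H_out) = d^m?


Output space = H^(tensor 4) where dim(H) = 23
dim = 23^4
= 529 (after 2 factors)
= 12167 (after 3 factors)
= 279841 (after 4 factors)
= 279841

279841


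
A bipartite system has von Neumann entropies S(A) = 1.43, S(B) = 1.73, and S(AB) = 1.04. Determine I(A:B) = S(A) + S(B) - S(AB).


I(A:B) = S(A) + S(B) - S(AB)
= 1.43 + 1.73 - 1.04
= 2.1200

2.1200


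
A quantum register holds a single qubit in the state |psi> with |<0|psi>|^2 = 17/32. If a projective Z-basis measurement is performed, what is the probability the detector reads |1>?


|alpha|^2 = 17/32 = 0.5312
|beta|^2 = 1 - 17/32 = 15/32 = 0.4688
P(|1>) = |beta|^2 = 0.4688

0.4688


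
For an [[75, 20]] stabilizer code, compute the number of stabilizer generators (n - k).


For an [[n,k]] stabilizer code:
Number of stabilizer generators = n - k
= 75 - 20
= 55

55


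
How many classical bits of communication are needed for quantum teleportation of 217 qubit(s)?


Quantum teleportation requires 2 classical bits per qubit teleported.
217 qubit(s) -> 2 * 217 = 434 classical bits

434


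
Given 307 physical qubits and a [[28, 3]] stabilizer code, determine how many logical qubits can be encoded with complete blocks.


Each code block uses 28 physical qubits for 3 logical qubit(s).
Number of complete blocks = floor(307 / 28) = 10
Logical qubits = 10 * 3
= 30

30


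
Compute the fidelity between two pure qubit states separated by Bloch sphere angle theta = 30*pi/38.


For states separated by angle theta on Bloch sphere:
F = cos^2(theta/2)
theta = 30*pi/38 = 2.4802
theta/2 = 1.2401
cos(theta/2) = 0.3247
F = 0.1054

0.1054


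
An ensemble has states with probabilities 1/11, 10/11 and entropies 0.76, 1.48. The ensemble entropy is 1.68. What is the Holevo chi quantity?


chi = S(rho) - sum_i p_i * S(rho_i)
Weighted entropy = 1/11 * 0.76 + 10/11 * 1.48
= 1.4145
chi = 1.68 - 1.4145
= 0.2655

0.2655


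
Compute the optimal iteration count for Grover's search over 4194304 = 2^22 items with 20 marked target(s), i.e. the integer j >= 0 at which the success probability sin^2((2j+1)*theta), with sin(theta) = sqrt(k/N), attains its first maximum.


After j Grover iterations the success probability is P(j) = sin^2((2j+1)*theta), where sin(theta) = sqrt(k/N).
N = 2^22 = 4194304, k = 20
sin(theta) = sqrt(k/N) = 0.002183660134
theta = arcsin(sqrt(k/N)) = 0.00218366187 rad
P(j) reaches its first maximum when (2j+1)*theta is as close as possible to pi/2, i.e. j = round(pi/(4*theta) - 1/2).
pi/(4*theta) - 1/2 = 359.1702
(For comparison, the common estimate pi/4 * sqrt(N/k) = 359.6705; the exact maximiser is used here.)
Optimal iterations = 359

359


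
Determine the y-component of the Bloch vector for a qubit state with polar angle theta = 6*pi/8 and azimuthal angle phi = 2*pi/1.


theta = 2.3562, phi = 6.2832
r_y = sin(theta)*sin(phi) = 0.7071 * 0.0000
r_y = 0.0000

0.0000


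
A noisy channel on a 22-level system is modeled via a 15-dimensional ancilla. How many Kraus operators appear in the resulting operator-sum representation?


Tracing out the environment in an orthonormal basis {|i>_E} gives Kraus operators K_i = <i|_E U |0>_E.
Number of Kraus operators = dim(H_env) = d_env
= 15

15


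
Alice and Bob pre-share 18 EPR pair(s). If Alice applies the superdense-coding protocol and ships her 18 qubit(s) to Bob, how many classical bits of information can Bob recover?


Superdense coding allows 2 classical bits per shared entangled pair.
18 pair(s) -> 2 * 18 = 36 classical bits

36


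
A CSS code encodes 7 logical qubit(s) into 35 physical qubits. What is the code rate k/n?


Code rate R = k/n
= 7/35
= 0.2000

0.2000


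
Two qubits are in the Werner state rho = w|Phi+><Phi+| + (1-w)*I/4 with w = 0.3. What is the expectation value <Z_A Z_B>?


|Phi+> = (|00> + |11>)/sqrt(2)
For the pure Bell state, <Z_A Z_B> = +1 (Bell-state Pauli correlator).
The maximally-mixed part I/4 has tr(I/4 * P tensor P) = 0 for any traceless Pauli P.
So <Z_A Z_B>_rho = w * (+1) + (1 - w) * 0
= 0.3 * (+1)
= 0.3000

0.3000


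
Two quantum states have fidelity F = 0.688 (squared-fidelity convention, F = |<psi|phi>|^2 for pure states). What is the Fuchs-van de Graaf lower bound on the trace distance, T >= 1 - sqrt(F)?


Fuchs-van de Graaf (squared-fidelity convention): 1 - sqrt(F) <= T <= sqrt(1 - F).
Lower bound: T >= 1 - sqrt(F)
sqrt(F) = sqrt(0.688) = 0.8295
T >= 1 - 0.8295
T >= 0.1705

0.1705


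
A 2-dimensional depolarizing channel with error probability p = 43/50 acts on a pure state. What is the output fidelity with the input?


F = (1-p) + p/d
= (1 - 0.8600) + 0.8600/2
= 0.1400 + 0.4300
= 0.5700

0.5700


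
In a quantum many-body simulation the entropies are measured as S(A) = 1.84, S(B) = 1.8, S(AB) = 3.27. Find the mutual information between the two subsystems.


I(A:B) = S(A) + S(B) - S(AB)
= 1.84 + 1.8 - 3.27
= 0.3700

0.3700


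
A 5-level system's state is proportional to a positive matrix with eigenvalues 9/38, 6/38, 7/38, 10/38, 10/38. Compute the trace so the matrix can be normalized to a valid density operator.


tr(M) = sum of eigenvalues
= 9/38 + 6/38 + 7/38 + 10/38 + 10/38
= 42/38
= 1.1053

1.1053


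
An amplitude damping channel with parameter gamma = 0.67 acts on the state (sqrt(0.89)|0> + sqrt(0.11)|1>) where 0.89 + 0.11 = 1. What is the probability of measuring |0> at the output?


For amplitude damping with parameter gamma on state sqrt(a)|0> + sqrt(b)|1>:
alpha^2 = 0.89, beta^2 = 0.11
P(|0>) = alpha^2 + gamma * beta^2
= 0.89 + 0.67 * 0.11
= 0.89 + 0.0737
= 0.9637

0.9637


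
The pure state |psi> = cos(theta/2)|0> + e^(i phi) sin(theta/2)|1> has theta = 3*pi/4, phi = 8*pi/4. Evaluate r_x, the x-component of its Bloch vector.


theta = 2.3562, phi = 6.2832
r_x = sin(theta)*cos(phi) = 0.7071 * 1.0000
r_x = 0.7071

0.7071


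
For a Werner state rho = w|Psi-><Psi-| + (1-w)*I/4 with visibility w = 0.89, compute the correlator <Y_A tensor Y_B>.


|Psi-> = (|01> - |10>)/sqrt(2)
For the pure Bell state, <Y_A Y_B> = -1 (Bell-state Pauli correlator).
The maximally-mixed part I/4 has tr(I/4 * P tensor P) = 0 for any traceless Pauli P.
So <Y_A Y_B>_rho = w * (-1) + (1 - w) * 0
= 0.89 * (-1)
= -0.8900

-0.8900


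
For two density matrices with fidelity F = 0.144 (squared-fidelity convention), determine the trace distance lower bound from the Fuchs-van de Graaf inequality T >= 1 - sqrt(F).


Fuchs-van de Graaf (squared-fidelity convention): 1 - sqrt(F) <= T <= sqrt(1 - F).
Lower bound: T >= 1 - sqrt(F)
sqrt(F) = sqrt(0.144) = 0.3795
T >= 1 - 0.3795
T >= 0.6205

0.6205


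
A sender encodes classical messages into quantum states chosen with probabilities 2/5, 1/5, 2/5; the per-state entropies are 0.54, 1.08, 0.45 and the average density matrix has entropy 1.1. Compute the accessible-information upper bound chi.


chi = S(rho) - sum_i p_i * S(rho_i)
Weighted entropy = 2/5 * 0.54 + 1/5 * 1.08 + 2/5 * 0.45
= 0.6120
chi = 1.1 - 0.6120
= 0.4880

0.4880


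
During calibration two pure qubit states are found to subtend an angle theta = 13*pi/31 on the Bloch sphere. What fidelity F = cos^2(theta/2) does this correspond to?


For states separated by angle theta on Bloch sphere:
F = cos^2(theta/2)
theta = 13*pi/31 = 1.3174
theta/2 = 0.6587
cos(theta/2) = 0.7908
F = 0.6253

0.6253


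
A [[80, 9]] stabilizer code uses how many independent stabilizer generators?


For an [[n,k]] stabilizer code:
Number of stabilizer generators = n - k
= 80 - 9
= 71

71


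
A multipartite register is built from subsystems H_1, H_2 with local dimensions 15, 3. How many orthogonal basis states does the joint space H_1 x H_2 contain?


dim(H_1 x H_2) = 15 * 3
= 45

45


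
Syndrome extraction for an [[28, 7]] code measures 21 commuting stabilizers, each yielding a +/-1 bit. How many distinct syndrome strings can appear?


Each stabilizer generator gives a binary (+1 or -1) measurement outcome.
With 21 independent generators:
Total syndromes = 2^21
= 2097152

2097152


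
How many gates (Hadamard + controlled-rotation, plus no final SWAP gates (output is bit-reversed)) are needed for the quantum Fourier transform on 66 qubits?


Hadamard gates: 66
Controlled rotations: n*(n-1)/2 = 66*65/2 = 2145
SWAP gates: 0 (omitted)
Total = 66 + 2145
= 2211

2211


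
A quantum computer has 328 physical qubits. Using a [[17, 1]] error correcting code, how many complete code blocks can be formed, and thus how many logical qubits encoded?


Each code block uses 17 physical qubits for 1 logical qubit(s).
Number of complete blocks = floor(328 / 17) = 19
Logical qubits = 19 * 1
= 19

19


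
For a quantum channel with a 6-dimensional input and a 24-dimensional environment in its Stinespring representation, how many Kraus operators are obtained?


Tracing out the environment in an orthonormal basis {|i>_E} gives Kraus operators K_i = <i|_E U |0>_E.
Number of Kraus operators = dim(H_env) = d_env
= 24

24


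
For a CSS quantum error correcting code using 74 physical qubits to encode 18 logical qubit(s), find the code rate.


Code rate R = k/n
= 18/74
= 0.2432

0.2432


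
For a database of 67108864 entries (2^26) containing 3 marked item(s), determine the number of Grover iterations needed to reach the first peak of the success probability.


After j Grover iterations the success probability is P(j) = sin^2((2j+1)*theta), where sin(theta) = sqrt(k/N).
N = 2^26 = 67108864, k = 3
sin(theta) = sqrt(k/N) = 0.0002114319833
theta = arcsin(sqrt(k/N)) = 0.0002114319849 rad
P(j) reaches its first maximum when (2j+1)*theta is as close as possible to pi/2, i.e. j = round(pi/(4*theta) - 1/2).
pi/(4*theta) - 1/2 = 3714.1611
(For comparison, the common estimate pi/4 * sqrt(N/k) = 3714.6611; the exact maximiser is used here.)
Optimal iterations = 3714

3714


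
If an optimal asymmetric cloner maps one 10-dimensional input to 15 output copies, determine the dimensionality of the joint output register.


Output space = H^(tensor 15) where dim(H) = 10
dim = 10^15
= 100 (after 2 factors)
= 1000 (after 3 factors)
= 10000 (after 4 factors)
= 100000 (after 5 factors)
= 1000000 (after 6 factors)
= 10000000 (after 7 factors)
= 100000000 (after 8 factors)
= 1000000000 (after 9 factors)
= 10000000000 (after 10 factors)
= 100000000000 (after 11 factors)
= 1000000000000 (after 12 factors)
= 10000000000000 (after 13 factors)
= 100000000000000 (after 14 factors)
= 1000000000000000 (after 15 factors)
= 1000000000000000

1000000000000000


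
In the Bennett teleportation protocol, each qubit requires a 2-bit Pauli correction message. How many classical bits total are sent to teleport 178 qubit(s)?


Quantum teleportation requires 2 classical bits per qubit teleported.
178 qubit(s) -> 2 * 178 = 356 classical bits

356


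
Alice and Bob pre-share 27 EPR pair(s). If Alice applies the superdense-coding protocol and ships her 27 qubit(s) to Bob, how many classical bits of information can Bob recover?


Superdense coding allows 2 classical bits per shared entangled pair.
27 pair(s) -> 2 * 27 = 54 classical bits

54


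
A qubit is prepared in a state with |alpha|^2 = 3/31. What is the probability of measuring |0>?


|alpha|^2 = 3/31 = 0.0968
|beta|^2 = 1 - 3/31 = 28/31 = 0.9032
P(|0>) = |alpha|^2 = 0.0968

0.0968


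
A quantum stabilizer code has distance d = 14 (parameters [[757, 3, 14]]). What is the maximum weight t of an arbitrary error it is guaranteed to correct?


Code parameters: [[757, 3, 14]], distance d = 14.
Number of correctable errors = floor((d-1)/2)
= floor((14 - 1)/2)
= floor(13/2)
= 6

6


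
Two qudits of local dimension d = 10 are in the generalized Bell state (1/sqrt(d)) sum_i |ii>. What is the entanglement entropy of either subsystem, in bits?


For a maximally entangled state in d x d:
S = log2(d) = log2(10)
= 3.3219

3.3219


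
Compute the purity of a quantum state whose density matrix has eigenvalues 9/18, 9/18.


tr(rho^2) = sum of eigenvalues squared
= (9/18)^2 + (9/18)^2
= (81 + 81) / 324
= 162/324
= 0.5000

0.5000


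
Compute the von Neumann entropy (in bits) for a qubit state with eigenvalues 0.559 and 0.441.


S = -p*log2(p) - (1-p)*log2(1-p)
p = 0.5590, 1-p = 0.4410
= -0.5590 * log2(0.5590) - 0.4410 * log2(0.4410)
= -(-0.4690) - (-0.5209)
= 0.9899

0.9899


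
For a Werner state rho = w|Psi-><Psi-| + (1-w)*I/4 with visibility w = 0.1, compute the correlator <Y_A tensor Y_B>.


|Psi-> = (|01> - |10>)/sqrt(2)
For the pure Bell state, <Y_A Y_B> = -1 (Bell-state Pauli correlator).
The maximally-mixed part I/4 has tr(I/4 * P tensor P) = 0 for any traceless Pauli P.
So <Y_A Y_B>_rho = w * (-1) + (1 - w) * 0
= 0.1 * (-1)
= -0.1000

-0.1000


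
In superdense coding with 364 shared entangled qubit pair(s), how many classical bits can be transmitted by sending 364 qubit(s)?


Superdense coding allows 2 classical bits per shared entangled pair.
364 pair(s) -> 2 * 364 = 728 classical bits

728


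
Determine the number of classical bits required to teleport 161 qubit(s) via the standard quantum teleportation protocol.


Quantum teleportation requires 2 classical bits per qubit teleported.
161 qubit(s) -> 2 * 161 = 322 classical bits

322


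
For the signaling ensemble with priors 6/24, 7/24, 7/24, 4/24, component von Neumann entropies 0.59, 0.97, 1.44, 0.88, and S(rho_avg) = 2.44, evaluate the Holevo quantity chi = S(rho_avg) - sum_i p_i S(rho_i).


chi = S(rho) - sum_i p_i * S(rho_i)
Weighted entropy = 6/24 * 0.59 + 7/24 * 0.97 + 7/24 * 1.44 + 4/24 * 0.88
= 0.9971
chi = 2.44 - 0.9971
= 1.4429

1.4429


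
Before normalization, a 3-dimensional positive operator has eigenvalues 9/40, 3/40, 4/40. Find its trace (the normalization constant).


tr(M) = sum of eigenvalues
= 9/40 + 3/40 + 4/40
= 16/40
= 0.4000

0.4000


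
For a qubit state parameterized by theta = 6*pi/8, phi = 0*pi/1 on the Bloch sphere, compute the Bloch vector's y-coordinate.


theta = 2.3562, phi = 0.0000
r_y = sin(theta)*sin(phi) = 0.7071 * 0.0000
r_y = 0.0000

0.0000


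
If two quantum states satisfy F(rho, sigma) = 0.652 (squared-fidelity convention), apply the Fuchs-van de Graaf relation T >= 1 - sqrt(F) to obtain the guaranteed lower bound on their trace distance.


Fuchs-van de Graaf (squared-fidelity convention): 1 - sqrt(F) <= T <= sqrt(1 - F).
Lower bound: T >= 1 - sqrt(F)
sqrt(F) = sqrt(0.652) = 0.8075
T >= 1 - 0.8075
T >= 0.1925

0.1925


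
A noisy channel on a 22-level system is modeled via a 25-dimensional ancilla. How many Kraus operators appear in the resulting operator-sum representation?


Tracing out the environment in an orthonormal basis {|i>_E} gives Kraus operators K_i = <i|_E U |0>_E.
Number of Kraus operators = dim(H_env) = d_env
= 25

25


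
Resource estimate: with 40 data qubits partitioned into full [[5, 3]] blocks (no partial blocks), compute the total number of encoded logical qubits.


Each code block uses 5 physical qubits for 3 logical qubit(s).
Number of complete blocks = floor(40 / 5) = 8
Logical qubits = 8 * 3
= 24

24


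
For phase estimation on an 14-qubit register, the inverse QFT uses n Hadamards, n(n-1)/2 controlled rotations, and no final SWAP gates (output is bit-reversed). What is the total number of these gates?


Hadamard gates: 14
Controlled rotations: n*(n-1)/2 = 14*13/2 = 91
SWAP gates: 0 (omitted)
Total = 14 + 91
= 105

105


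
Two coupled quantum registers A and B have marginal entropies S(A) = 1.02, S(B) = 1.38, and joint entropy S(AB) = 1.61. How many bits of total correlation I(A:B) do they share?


I(A:B) = S(A) + S(B) - S(AB)
= 1.02 + 1.38 - 1.61
= 0.7900

0.7900


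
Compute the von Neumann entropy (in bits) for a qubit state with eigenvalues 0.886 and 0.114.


S = -p*log2(p) - (1-p)*log2(1-p)
p = 0.8860, 1-p = 0.1140
= -0.8860 * log2(0.8860) - 0.1140 * log2(0.1140)
= -(-0.1547) - (-0.3571)
= 0.5119

0.5119


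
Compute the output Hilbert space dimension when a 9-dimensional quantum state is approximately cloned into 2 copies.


Output space = H^(tensor 2) where dim(H) = 9
dim = 9^2
= 81

81


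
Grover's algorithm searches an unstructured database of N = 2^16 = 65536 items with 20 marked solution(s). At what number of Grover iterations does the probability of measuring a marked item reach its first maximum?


After j Grover iterations the success probability is P(j) = sin^2((2j+1)*theta), where sin(theta) = sqrt(k/N).
N = 2^16 = 65536, k = 20
sin(theta) = sqrt(k/N) = 0.01746928107
theta = arcsin(sqrt(k/N)) = 0.01747016973 rad
P(j) reaches its first maximum when (2j+1)*theta is as close as possible to pi/2, i.e. j = round(pi/(4*theta) - 1/2).
pi/(4*theta) - 1/2 = 44.4565
(For comparison, the common estimate pi/4 * sqrt(N/k) = 44.9588; the exact maximiser is used here.)
Optimal iterations = 44

44


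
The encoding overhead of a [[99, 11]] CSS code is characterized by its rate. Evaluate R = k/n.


Code rate R = k/n
= 11/99
= 0.1111

0.1111


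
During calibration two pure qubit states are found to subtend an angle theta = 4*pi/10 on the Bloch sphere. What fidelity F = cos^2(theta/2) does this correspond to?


For states separated by angle theta on Bloch sphere:
F = cos^2(theta/2)
theta = 4*pi/10 = 1.2566
theta/2 = 0.6283
cos(theta/2) = 0.8090
F = 0.6545

0.6545


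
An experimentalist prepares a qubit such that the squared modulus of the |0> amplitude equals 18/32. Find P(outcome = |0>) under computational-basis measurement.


|alpha|^2 = 18/32 = 0.5625
|beta|^2 = 1 - 18/32 = 14/32 = 0.4375
P(|0>) = |alpha|^2 = 0.5625

0.5625


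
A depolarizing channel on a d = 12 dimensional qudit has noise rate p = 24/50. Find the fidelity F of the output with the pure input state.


F = (1-p) + p/d
= (1 - 0.4800) + 0.4800/12
= 0.5200 + 0.0400
= 0.5600

0.5600


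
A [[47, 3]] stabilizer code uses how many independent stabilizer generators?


For an [[n,k]] stabilizer code:
Number of stabilizer generators = n - k
= 47 - 3
= 44

44


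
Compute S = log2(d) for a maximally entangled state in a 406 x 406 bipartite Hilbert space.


For a maximally entangled state in d x d:
S = log2(d) = log2(406)
= 8.6653

8.6653


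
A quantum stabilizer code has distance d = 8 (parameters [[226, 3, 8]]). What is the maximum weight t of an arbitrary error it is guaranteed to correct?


Code parameters: [[226, 3, 8]], distance d = 8.
Number of correctable errors = floor((d-1)/2)
= floor((8 - 1)/2)
= floor(7/2)
= 3

3


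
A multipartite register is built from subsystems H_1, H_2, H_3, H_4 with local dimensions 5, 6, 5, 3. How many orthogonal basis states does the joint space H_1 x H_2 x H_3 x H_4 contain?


dim(H_1 x H_2 x H_3 x H_4) = 5 * 6 * 5 * 3
= 30 * 5 * 3
= 150 * 3
= 450

450


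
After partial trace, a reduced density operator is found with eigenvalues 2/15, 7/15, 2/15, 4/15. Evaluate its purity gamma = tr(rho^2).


tr(rho^2) = sum of eigenvalues squared
= (2/15)^2 + (7/15)^2 + (2/15)^2 + (4/15)^2
= (4 + 49 + 4 + 16) / 225
= 73/225
= 0.3244

0.3244


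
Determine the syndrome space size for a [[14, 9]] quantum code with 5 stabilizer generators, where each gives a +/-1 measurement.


Each stabilizer generator gives a binary (+1 or -1) measurement outcome.
With 5 independent generators:
Total syndromes = 2^5
= 32

32


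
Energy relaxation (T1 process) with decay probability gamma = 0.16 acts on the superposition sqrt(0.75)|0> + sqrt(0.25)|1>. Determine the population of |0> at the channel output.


For amplitude damping with parameter gamma on state sqrt(a)|0> + sqrt(b)|1>:
alpha^2 = 0.75, beta^2 = 0.25
P(|0>) = alpha^2 + gamma * beta^2
= 0.75 + 0.16 * 0.25
= 0.75 + 0.0400
= 0.7900

0.7900


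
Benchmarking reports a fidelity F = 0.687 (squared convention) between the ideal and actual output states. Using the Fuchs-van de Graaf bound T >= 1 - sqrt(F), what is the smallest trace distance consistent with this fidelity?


Fuchs-van de Graaf (squared-fidelity convention): 1 - sqrt(F) <= T <= sqrt(1 - F).
Lower bound: T >= 1 - sqrt(F)
sqrt(F) = sqrt(0.687) = 0.8289
T >= 1 - 0.8289
T >= 0.1711

0.1711


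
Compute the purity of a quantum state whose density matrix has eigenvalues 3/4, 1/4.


tr(rho^2) = sum of eigenvalues squared
= (3/4)^2 + (1/4)^2
= (9 + 1) / 16
= 10/16
= 0.6250

0.6250


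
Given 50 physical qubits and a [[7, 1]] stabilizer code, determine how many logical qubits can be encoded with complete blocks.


Each code block uses 7 physical qubits for 1 logical qubit(s).
Number of complete blocks = floor(50 / 7) = 7
Logical qubits = 7 * 1
= 7

7
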